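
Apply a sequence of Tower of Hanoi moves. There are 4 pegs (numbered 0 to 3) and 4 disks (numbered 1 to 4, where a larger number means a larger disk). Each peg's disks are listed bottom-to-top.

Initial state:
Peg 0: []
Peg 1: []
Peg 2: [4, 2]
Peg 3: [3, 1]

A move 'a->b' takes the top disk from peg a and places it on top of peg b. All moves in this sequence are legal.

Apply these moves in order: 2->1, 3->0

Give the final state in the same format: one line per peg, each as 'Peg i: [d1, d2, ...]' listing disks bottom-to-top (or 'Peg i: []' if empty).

After move 1 (2->1):
Peg 0: []
Peg 1: [2]
Peg 2: [4]
Peg 3: [3, 1]

After move 2 (3->0):
Peg 0: [1]
Peg 1: [2]
Peg 2: [4]
Peg 3: [3]

Answer: Peg 0: [1]
Peg 1: [2]
Peg 2: [4]
Peg 3: [3]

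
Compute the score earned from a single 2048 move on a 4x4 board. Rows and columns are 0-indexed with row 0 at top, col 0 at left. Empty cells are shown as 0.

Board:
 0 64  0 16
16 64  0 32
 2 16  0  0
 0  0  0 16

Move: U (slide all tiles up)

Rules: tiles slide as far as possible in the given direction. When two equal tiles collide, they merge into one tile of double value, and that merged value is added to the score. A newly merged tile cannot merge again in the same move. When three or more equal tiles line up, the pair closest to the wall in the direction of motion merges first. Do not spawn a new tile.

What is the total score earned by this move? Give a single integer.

Slide up:
col 0: [0, 16, 2, 0] -> [16, 2, 0, 0]  score +0 (running 0)
col 1: [64, 64, 16, 0] -> [128, 16, 0, 0]  score +128 (running 128)
col 2: [0, 0, 0, 0] -> [0, 0, 0, 0]  score +0 (running 128)
col 3: [16, 32, 0, 16] -> [16, 32, 16, 0]  score +0 (running 128)
Board after move:
 16 128   0  16
  2  16   0  32
  0   0   0  16
  0   0   0   0

Answer: 128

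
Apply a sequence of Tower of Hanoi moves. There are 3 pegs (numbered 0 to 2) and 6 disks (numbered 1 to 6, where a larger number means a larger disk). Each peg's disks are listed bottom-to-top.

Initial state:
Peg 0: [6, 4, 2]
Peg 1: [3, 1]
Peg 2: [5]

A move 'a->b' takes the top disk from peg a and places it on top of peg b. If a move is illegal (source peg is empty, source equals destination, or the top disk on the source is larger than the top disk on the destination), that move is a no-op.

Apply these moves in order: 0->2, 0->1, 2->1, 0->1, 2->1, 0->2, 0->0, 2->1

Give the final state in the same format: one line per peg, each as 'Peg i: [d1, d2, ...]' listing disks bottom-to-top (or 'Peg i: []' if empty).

Answer: Peg 0: [6, 4]
Peg 1: [3, 1]
Peg 2: [5, 2]

Derivation:
After move 1 (0->2):
Peg 0: [6, 4]
Peg 1: [3, 1]
Peg 2: [5, 2]

After move 2 (0->1):
Peg 0: [6, 4]
Peg 1: [3, 1]
Peg 2: [5, 2]

After move 3 (2->1):
Peg 0: [6, 4]
Peg 1: [3, 1]
Peg 2: [5, 2]

After move 4 (0->1):
Peg 0: [6, 4]
Peg 1: [3, 1]
Peg 2: [5, 2]

After move 5 (2->1):
Peg 0: [6, 4]
Peg 1: [3, 1]
Peg 2: [5, 2]

After move 6 (0->2):
Peg 0: [6, 4]
Peg 1: [3, 1]
Peg 2: [5, 2]

After move 7 (0->0):
Peg 0: [6, 4]
Peg 1: [3, 1]
Peg 2: [5, 2]

After move 8 (2->1):
Peg 0: [6, 4]
Peg 1: [3, 1]
Peg 2: [5, 2]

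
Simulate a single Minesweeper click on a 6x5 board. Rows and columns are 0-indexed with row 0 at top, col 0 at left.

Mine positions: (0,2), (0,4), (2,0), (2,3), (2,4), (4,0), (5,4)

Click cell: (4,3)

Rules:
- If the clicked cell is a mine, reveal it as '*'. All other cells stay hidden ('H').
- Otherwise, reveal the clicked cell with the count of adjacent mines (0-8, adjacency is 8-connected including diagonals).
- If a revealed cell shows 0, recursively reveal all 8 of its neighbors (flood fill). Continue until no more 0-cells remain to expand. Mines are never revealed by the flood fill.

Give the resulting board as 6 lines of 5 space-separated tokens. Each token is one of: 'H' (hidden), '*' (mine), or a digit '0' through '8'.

H H H H H
H H H H H
H H H H H
H H H H H
H H H 1 H
H H H H H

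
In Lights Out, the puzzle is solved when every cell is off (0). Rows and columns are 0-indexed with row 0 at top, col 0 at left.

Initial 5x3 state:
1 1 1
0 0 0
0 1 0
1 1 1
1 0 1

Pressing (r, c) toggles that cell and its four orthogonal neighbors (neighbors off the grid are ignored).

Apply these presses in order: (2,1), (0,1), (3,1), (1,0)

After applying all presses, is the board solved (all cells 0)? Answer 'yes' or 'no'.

After press 1 at (2,1):
1 1 1
0 1 0
1 0 1
1 0 1
1 0 1

After press 2 at (0,1):
0 0 0
0 0 0
1 0 1
1 0 1
1 0 1

After press 3 at (3,1):
0 0 0
0 0 0
1 1 1
0 1 0
1 1 1

After press 4 at (1,0):
1 0 0
1 1 0
0 1 1
0 1 0
1 1 1

Lights still on: 9

Answer: no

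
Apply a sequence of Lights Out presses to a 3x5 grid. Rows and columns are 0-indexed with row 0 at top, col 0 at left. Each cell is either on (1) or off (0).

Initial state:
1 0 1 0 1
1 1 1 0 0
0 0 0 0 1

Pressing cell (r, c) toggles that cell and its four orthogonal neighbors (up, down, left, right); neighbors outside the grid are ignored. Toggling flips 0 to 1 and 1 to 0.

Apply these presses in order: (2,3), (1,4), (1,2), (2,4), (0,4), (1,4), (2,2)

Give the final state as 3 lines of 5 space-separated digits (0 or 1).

Answer: 1 0 0 1 0
1 0 1 0 0
0 1 1 1 1

Derivation:
After press 1 at (2,3):
1 0 1 0 1
1 1 1 1 0
0 0 1 1 0

After press 2 at (1,4):
1 0 1 0 0
1 1 1 0 1
0 0 1 1 1

After press 3 at (1,2):
1 0 0 0 0
1 0 0 1 1
0 0 0 1 1

After press 4 at (2,4):
1 0 0 0 0
1 0 0 1 0
0 0 0 0 0

After press 5 at (0,4):
1 0 0 1 1
1 0 0 1 1
0 0 0 0 0

After press 6 at (1,4):
1 0 0 1 0
1 0 0 0 0
0 0 0 0 1

After press 7 at (2,2):
1 0 0 1 0
1 0 1 0 0
0 1 1 1 1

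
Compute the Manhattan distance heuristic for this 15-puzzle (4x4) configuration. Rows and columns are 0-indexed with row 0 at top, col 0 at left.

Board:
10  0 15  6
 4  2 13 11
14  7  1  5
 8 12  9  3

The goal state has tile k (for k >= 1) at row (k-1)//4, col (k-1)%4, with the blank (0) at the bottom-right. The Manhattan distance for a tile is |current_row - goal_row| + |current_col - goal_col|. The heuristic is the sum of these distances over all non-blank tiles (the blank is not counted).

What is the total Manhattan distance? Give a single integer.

Answer: 47

Derivation:
Tile 10: (0,0)->(2,1) = 3
Tile 15: (0,2)->(3,2) = 3
Tile 6: (0,3)->(1,1) = 3
Tile 4: (1,0)->(0,3) = 4
Tile 2: (1,1)->(0,1) = 1
Tile 13: (1,2)->(3,0) = 4
Tile 11: (1,3)->(2,2) = 2
Tile 14: (2,0)->(3,1) = 2
Tile 7: (2,1)->(1,2) = 2
Tile 1: (2,2)->(0,0) = 4
Tile 5: (2,3)->(1,0) = 4
Tile 8: (3,0)->(1,3) = 5
Tile 12: (3,1)->(2,3) = 3
Tile 9: (3,2)->(2,0) = 3
Tile 3: (3,3)->(0,2) = 4
Sum: 3 + 3 + 3 + 4 + 1 + 4 + 2 + 2 + 2 + 4 + 4 + 5 + 3 + 3 + 4 = 47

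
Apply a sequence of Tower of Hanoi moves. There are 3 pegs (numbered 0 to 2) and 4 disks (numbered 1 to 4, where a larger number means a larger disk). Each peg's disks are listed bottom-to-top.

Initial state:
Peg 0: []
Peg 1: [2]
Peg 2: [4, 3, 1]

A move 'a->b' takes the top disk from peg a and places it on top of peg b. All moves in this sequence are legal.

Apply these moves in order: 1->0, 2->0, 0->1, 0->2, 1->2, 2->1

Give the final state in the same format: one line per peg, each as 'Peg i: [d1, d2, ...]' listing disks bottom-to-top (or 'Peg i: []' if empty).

After move 1 (1->0):
Peg 0: [2]
Peg 1: []
Peg 2: [4, 3, 1]

After move 2 (2->0):
Peg 0: [2, 1]
Peg 1: []
Peg 2: [4, 3]

After move 3 (0->1):
Peg 0: [2]
Peg 1: [1]
Peg 2: [4, 3]

After move 4 (0->2):
Peg 0: []
Peg 1: [1]
Peg 2: [4, 3, 2]

After move 5 (1->2):
Peg 0: []
Peg 1: []
Peg 2: [4, 3, 2, 1]

After move 6 (2->1):
Peg 0: []
Peg 1: [1]
Peg 2: [4, 3, 2]

Answer: Peg 0: []
Peg 1: [1]
Peg 2: [4, 3, 2]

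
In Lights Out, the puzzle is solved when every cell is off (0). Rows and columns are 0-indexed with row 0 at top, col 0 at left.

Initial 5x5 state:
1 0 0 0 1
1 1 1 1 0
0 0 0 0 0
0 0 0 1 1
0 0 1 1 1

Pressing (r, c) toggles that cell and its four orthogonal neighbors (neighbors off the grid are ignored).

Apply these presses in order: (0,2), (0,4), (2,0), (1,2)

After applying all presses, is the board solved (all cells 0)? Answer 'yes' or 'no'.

Answer: no

Derivation:
After press 1 at (0,2):
1 1 1 1 1
1 1 0 1 0
0 0 0 0 0
0 0 0 1 1
0 0 1 1 1

After press 2 at (0,4):
1 1 1 0 0
1 1 0 1 1
0 0 0 0 0
0 0 0 1 1
0 0 1 1 1

After press 3 at (2,0):
1 1 1 0 0
0 1 0 1 1
1 1 0 0 0
1 0 0 1 1
0 0 1 1 1

After press 4 at (1,2):
1 1 0 0 0
0 0 1 0 1
1 1 1 0 0
1 0 0 1 1
0 0 1 1 1

Lights still on: 13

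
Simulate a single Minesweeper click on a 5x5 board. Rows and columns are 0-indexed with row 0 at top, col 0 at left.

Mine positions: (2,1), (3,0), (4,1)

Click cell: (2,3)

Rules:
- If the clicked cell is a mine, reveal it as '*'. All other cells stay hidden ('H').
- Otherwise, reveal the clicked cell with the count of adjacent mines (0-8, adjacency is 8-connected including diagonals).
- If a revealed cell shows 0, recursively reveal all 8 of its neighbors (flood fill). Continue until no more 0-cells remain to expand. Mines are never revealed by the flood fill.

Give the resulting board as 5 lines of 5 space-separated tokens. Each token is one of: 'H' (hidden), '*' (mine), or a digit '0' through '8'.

0 0 0 0 0
1 1 1 0 0
H H 1 0 0
H H 2 0 0
H H 1 0 0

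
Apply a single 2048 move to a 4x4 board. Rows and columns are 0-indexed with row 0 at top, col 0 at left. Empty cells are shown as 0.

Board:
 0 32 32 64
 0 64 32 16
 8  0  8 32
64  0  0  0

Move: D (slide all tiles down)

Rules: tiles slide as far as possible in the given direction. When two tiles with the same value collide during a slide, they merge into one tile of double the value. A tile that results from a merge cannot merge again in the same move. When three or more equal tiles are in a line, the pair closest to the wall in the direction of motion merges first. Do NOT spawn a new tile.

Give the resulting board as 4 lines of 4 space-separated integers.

Slide down:
col 0: [0, 0, 8, 64] -> [0, 0, 8, 64]
col 1: [32, 64, 0, 0] -> [0, 0, 32, 64]
col 2: [32, 32, 8, 0] -> [0, 0, 64, 8]
col 3: [64, 16, 32, 0] -> [0, 64, 16, 32]

Answer:  0  0  0  0
 0  0  0 64
 8 32 64 16
64 64  8 32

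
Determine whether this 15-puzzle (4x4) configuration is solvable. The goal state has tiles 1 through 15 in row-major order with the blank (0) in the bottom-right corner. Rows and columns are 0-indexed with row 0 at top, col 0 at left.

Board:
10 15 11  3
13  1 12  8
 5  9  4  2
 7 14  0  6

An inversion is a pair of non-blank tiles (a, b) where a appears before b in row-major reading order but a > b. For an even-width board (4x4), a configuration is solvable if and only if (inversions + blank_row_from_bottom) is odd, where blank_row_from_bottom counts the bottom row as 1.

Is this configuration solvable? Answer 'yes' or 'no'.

Inversions: 63
Blank is in row 3 (0-indexed from top), which is row 1 counting from the bottom (bottom = 1).
63 + 1 = 64, which is even, so the puzzle is not solvable.

Answer: no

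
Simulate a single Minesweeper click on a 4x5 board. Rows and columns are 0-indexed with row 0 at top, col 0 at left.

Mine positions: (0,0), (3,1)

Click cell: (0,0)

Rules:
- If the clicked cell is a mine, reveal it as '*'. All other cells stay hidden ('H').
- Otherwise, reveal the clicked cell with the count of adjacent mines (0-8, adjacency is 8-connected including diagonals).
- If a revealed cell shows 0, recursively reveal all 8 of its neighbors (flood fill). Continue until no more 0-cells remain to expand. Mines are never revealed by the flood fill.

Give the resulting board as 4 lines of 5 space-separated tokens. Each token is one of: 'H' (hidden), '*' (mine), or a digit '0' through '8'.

* H H H H
H H H H H
H H H H H
H H H H H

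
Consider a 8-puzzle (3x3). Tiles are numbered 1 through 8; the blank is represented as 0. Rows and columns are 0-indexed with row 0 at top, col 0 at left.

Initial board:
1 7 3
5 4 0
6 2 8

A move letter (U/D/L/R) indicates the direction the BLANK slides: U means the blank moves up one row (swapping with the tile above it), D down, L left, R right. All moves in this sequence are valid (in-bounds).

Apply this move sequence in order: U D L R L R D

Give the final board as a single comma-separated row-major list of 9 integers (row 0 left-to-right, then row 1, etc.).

After move 1 (U):
1 7 0
5 4 3
6 2 8

After move 2 (D):
1 7 3
5 4 0
6 2 8

After move 3 (L):
1 7 3
5 0 4
6 2 8

After move 4 (R):
1 7 3
5 4 0
6 2 8

After move 5 (L):
1 7 3
5 0 4
6 2 8

After move 6 (R):
1 7 3
5 4 0
6 2 8

After move 7 (D):
1 7 3
5 4 8
6 2 0

Answer: 1, 7, 3, 5, 4, 8, 6, 2, 0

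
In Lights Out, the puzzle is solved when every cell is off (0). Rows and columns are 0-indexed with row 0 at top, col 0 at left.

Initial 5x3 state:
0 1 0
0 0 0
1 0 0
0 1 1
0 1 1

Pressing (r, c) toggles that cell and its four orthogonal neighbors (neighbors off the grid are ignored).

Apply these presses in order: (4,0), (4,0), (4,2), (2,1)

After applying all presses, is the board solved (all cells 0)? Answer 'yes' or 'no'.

Answer: no

Derivation:
After press 1 at (4,0):
0 1 0
0 0 0
1 0 0
1 1 1
1 0 1

After press 2 at (4,0):
0 1 0
0 0 0
1 0 0
0 1 1
0 1 1

After press 3 at (4,2):
0 1 0
0 0 0
1 0 0
0 1 0
0 0 0

After press 4 at (2,1):
0 1 0
0 1 0
0 1 1
0 0 0
0 0 0

Lights still on: 4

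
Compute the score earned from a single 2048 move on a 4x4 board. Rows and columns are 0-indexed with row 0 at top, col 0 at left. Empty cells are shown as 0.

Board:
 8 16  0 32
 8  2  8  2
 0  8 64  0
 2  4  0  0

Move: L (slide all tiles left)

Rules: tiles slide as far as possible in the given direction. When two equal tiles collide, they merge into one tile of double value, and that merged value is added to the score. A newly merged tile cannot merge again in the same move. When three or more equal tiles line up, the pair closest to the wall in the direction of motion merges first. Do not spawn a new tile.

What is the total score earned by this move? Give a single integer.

Answer: 0

Derivation:
Slide left:
row 0: [8, 16, 0, 32] -> [8, 16, 32, 0]  score +0 (running 0)
row 1: [8, 2, 8, 2] -> [8, 2, 8, 2]  score +0 (running 0)
row 2: [0, 8, 64, 0] -> [8, 64, 0, 0]  score +0 (running 0)
row 3: [2, 4, 0, 0] -> [2, 4, 0, 0]  score +0 (running 0)
Board after move:
 8 16 32  0
 8  2  8  2
 8 64  0  0
 2  4  0  0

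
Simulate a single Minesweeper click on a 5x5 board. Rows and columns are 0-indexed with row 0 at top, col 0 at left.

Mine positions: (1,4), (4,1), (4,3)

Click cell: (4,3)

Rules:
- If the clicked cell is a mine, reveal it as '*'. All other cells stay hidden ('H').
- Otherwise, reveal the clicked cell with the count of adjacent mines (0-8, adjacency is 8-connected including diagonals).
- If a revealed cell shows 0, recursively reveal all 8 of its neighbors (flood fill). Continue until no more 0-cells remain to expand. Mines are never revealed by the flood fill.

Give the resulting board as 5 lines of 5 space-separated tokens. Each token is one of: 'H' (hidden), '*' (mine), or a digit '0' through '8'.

H H H H H
H H H H H
H H H H H
H H H H H
H H H * H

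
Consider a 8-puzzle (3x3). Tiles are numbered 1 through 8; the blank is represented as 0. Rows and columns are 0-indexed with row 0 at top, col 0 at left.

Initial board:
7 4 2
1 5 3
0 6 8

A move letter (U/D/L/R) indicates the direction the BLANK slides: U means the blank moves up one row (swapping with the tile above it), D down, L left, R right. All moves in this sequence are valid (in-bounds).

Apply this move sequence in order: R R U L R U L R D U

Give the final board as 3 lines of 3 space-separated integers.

After move 1 (R):
7 4 2
1 5 3
6 0 8

After move 2 (R):
7 4 2
1 5 3
6 8 0

After move 3 (U):
7 4 2
1 5 0
6 8 3

After move 4 (L):
7 4 2
1 0 5
6 8 3

After move 5 (R):
7 4 2
1 5 0
6 8 3

After move 6 (U):
7 4 0
1 5 2
6 8 3

After move 7 (L):
7 0 4
1 5 2
6 8 3

After move 8 (R):
7 4 0
1 5 2
6 8 3

After move 9 (D):
7 4 2
1 5 0
6 8 3

After move 10 (U):
7 4 0
1 5 2
6 8 3

Answer: 7 4 0
1 5 2
6 8 3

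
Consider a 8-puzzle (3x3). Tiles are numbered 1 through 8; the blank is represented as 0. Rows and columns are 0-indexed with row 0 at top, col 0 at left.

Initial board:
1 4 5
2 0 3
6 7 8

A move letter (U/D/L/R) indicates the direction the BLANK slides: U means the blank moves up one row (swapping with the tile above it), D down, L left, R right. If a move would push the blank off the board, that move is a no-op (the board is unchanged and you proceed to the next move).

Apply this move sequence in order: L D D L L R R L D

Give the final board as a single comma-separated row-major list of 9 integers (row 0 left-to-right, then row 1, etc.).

Answer: 1, 4, 5, 6, 2, 3, 7, 0, 8

Derivation:
After move 1 (L):
1 4 5
0 2 3
6 7 8

After move 2 (D):
1 4 5
6 2 3
0 7 8

After move 3 (D):
1 4 5
6 2 3
0 7 8

After move 4 (L):
1 4 5
6 2 3
0 7 8

After move 5 (L):
1 4 5
6 2 3
0 7 8

After move 6 (R):
1 4 5
6 2 3
7 0 8

After move 7 (R):
1 4 5
6 2 3
7 8 0

After move 8 (L):
1 4 5
6 2 3
7 0 8

After move 9 (D):
1 4 5
6 2 3
7 0 8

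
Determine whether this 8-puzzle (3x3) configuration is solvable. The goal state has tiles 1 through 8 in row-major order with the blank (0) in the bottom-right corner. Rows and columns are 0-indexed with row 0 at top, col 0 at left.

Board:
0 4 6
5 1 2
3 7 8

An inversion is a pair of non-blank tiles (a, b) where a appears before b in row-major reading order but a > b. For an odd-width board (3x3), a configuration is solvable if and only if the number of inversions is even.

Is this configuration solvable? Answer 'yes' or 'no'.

Inversions (pairs i<j in row-major order where tile[i] > tile[j] > 0): 10
10 is even, so the puzzle is solvable.

Answer: yes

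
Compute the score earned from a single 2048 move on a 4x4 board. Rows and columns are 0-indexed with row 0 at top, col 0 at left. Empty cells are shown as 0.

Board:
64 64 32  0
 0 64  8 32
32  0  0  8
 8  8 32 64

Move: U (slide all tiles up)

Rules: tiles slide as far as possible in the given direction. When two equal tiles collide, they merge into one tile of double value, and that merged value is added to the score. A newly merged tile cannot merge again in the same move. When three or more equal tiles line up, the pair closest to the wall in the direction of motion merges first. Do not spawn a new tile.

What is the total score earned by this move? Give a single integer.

Answer: 128

Derivation:
Slide up:
col 0: [64, 0, 32, 8] -> [64, 32, 8, 0]  score +0 (running 0)
col 1: [64, 64, 0, 8] -> [128, 8, 0, 0]  score +128 (running 128)
col 2: [32, 8, 0, 32] -> [32, 8, 32, 0]  score +0 (running 128)
col 3: [0, 32, 8, 64] -> [32, 8, 64, 0]  score +0 (running 128)
Board after move:
 64 128  32  32
 32   8   8   8
  8   0  32  64
  0   0   0   0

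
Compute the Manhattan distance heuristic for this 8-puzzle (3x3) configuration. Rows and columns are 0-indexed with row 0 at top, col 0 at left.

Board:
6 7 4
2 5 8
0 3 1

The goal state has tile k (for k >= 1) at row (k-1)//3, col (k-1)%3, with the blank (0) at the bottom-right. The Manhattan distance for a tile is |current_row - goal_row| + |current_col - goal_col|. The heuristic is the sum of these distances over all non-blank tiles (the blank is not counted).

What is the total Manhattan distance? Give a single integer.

Tile 6: at (0,0), goal (1,2), distance |0-1|+|0-2| = 3
Tile 7: at (0,1), goal (2,0), distance |0-2|+|1-0| = 3
Tile 4: at (0,2), goal (1,0), distance |0-1|+|2-0| = 3
Tile 2: at (1,0), goal (0,1), distance |1-0|+|0-1| = 2
Tile 5: at (1,1), goal (1,1), distance |1-1|+|1-1| = 0
Tile 8: at (1,2), goal (2,1), distance |1-2|+|2-1| = 2
Tile 3: at (2,1), goal (0,2), distance |2-0|+|1-2| = 3
Tile 1: at (2,2), goal (0,0), distance |2-0|+|2-0| = 4
Sum: 3 + 3 + 3 + 2 + 0 + 2 + 3 + 4 = 20

Answer: 20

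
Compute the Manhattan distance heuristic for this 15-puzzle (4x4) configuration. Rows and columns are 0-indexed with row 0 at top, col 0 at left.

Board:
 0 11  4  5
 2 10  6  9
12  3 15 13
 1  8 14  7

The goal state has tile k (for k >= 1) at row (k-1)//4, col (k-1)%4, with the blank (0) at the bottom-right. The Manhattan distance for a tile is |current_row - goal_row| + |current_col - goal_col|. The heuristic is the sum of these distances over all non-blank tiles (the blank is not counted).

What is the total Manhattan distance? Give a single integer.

Tile 11: at (0,1), goal (2,2), distance |0-2|+|1-2| = 3
Tile 4: at (0,2), goal (0,3), distance |0-0|+|2-3| = 1
Tile 5: at (0,3), goal (1,0), distance |0-1|+|3-0| = 4
Tile 2: at (1,0), goal (0,1), distance |1-0|+|0-1| = 2
Tile 10: at (1,1), goal (2,1), distance |1-2|+|1-1| = 1
Tile 6: at (1,2), goal (1,1), distance |1-1|+|2-1| = 1
Tile 9: at (1,3), goal (2,0), distance |1-2|+|3-0| = 4
Tile 12: at (2,0), goal (2,3), distance |2-2|+|0-3| = 3
Tile 3: at (2,1), goal (0,2), distance |2-0|+|1-2| = 3
Tile 15: at (2,2), goal (3,2), distance |2-3|+|2-2| = 1
Tile 13: at (2,3), goal (3,0), distance |2-3|+|3-0| = 4
Tile 1: at (3,0), goal (0,0), distance |3-0|+|0-0| = 3
Tile 8: at (3,1), goal (1,3), distance |3-1|+|1-3| = 4
Tile 14: at (3,2), goal (3,1), distance |3-3|+|2-1| = 1
Tile 7: at (3,3), goal (1,2), distance |3-1|+|3-2| = 3
Sum: 3 + 1 + 4 + 2 + 1 + 1 + 4 + 3 + 3 + 1 + 4 + 3 + 4 + 1 + 3 = 38

Answer: 38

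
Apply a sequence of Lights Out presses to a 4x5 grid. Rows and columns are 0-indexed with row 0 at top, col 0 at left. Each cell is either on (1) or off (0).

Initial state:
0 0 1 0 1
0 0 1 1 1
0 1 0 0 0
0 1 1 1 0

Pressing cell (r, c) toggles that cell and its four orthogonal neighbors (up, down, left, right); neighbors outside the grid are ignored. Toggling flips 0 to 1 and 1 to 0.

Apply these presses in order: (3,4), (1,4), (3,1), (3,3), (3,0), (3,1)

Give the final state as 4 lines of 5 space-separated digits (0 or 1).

After press 1 at (3,4):
0 0 1 0 1
0 0 1 1 1
0 1 0 0 1
0 1 1 0 1

After press 2 at (1,4):
0 0 1 0 0
0 0 1 0 0
0 1 0 0 0
0 1 1 0 1

After press 3 at (3,1):
0 0 1 0 0
0 0 1 0 0
0 0 0 0 0
1 0 0 0 1

After press 4 at (3,3):
0 0 1 0 0
0 0 1 0 0
0 0 0 1 0
1 0 1 1 0

After press 5 at (3,0):
0 0 1 0 0
0 0 1 0 0
1 0 0 1 0
0 1 1 1 0

After press 6 at (3,1):
0 0 1 0 0
0 0 1 0 0
1 1 0 1 0
1 0 0 1 0

Answer: 0 0 1 0 0
0 0 1 0 0
1 1 0 1 0
1 0 0 1 0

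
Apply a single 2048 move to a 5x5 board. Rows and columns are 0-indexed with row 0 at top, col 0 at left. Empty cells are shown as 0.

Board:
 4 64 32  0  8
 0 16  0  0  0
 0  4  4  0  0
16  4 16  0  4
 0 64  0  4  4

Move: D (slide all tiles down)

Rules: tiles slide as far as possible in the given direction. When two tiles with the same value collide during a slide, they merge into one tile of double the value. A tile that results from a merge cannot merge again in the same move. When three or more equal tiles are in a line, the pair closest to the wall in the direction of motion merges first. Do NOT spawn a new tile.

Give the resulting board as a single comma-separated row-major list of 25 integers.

Answer: 0, 0, 0, 0, 0, 0, 64, 0, 0, 0, 0, 16, 32, 0, 0, 4, 8, 4, 0, 8, 16, 64, 16, 4, 8

Derivation:
Slide down:
col 0: [4, 0, 0, 16, 0] -> [0, 0, 0, 4, 16]
col 1: [64, 16, 4, 4, 64] -> [0, 64, 16, 8, 64]
col 2: [32, 0, 4, 16, 0] -> [0, 0, 32, 4, 16]
col 3: [0, 0, 0, 0, 4] -> [0, 0, 0, 0, 4]
col 4: [8, 0, 0, 4, 4] -> [0, 0, 0, 8, 8]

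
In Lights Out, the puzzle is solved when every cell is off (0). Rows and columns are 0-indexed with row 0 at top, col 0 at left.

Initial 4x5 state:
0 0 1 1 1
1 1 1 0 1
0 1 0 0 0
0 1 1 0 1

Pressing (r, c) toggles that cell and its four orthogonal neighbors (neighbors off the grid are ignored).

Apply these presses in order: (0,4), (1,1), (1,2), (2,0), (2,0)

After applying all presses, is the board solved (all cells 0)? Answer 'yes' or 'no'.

After press 1 at (0,4):
0 0 1 0 0
1 1 1 0 0
0 1 0 0 0
0 1 1 0 1

After press 2 at (1,1):
0 1 1 0 0
0 0 0 0 0
0 0 0 0 0
0 1 1 0 1

After press 3 at (1,2):
0 1 0 0 0
0 1 1 1 0
0 0 1 0 0
0 1 1 0 1

After press 4 at (2,0):
0 1 0 0 0
1 1 1 1 0
1 1 1 0 0
1 1 1 0 1

After press 5 at (2,0):
0 1 0 0 0
0 1 1 1 0
0 0 1 0 0
0 1 1 0 1

Lights still on: 8

Answer: no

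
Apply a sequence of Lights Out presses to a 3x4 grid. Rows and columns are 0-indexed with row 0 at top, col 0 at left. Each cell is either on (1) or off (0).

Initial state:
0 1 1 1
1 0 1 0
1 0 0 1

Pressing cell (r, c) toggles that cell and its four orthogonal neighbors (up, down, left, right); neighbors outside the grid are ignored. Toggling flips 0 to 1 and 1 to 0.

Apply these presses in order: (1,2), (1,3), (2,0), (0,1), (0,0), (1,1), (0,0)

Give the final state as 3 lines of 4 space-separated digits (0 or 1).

After press 1 at (1,2):
0 1 0 1
1 1 0 1
1 0 1 1

After press 2 at (1,3):
0 1 0 0
1 1 1 0
1 0 1 0

After press 3 at (2,0):
0 1 0 0
0 1 1 0
0 1 1 0

After press 4 at (0,1):
1 0 1 0
0 0 1 0
0 1 1 0

After press 5 at (0,0):
0 1 1 0
1 0 1 0
0 1 1 0

After press 6 at (1,1):
0 0 1 0
0 1 0 0
0 0 1 0

After press 7 at (0,0):
1 1 1 0
1 1 0 0
0 0 1 0

Answer: 1 1 1 0
1 1 0 0
0 0 1 0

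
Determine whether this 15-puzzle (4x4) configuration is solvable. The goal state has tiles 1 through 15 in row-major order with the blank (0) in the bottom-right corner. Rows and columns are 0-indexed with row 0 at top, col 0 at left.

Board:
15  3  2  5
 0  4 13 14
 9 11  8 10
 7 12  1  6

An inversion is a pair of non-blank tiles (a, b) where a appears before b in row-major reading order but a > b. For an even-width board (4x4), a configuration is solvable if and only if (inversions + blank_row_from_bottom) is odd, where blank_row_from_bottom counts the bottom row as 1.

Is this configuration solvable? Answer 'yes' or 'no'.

Answer: no

Derivation:
Inversions: 55
Blank is in row 1 (0-indexed from top), which is row 3 counting from the bottom (bottom = 1).
55 + 3 = 58, which is even, so the puzzle is not solvable.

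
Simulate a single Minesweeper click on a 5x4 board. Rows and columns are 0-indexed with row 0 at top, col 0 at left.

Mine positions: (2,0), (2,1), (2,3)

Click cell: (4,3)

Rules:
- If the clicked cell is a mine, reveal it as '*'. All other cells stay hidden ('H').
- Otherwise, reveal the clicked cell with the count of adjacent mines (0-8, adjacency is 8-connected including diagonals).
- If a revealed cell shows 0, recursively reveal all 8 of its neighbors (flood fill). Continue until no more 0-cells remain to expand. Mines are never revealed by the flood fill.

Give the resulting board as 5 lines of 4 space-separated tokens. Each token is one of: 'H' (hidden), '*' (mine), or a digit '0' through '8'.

H H H H
H H H H
H H H H
2 2 2 1
0 0 0 0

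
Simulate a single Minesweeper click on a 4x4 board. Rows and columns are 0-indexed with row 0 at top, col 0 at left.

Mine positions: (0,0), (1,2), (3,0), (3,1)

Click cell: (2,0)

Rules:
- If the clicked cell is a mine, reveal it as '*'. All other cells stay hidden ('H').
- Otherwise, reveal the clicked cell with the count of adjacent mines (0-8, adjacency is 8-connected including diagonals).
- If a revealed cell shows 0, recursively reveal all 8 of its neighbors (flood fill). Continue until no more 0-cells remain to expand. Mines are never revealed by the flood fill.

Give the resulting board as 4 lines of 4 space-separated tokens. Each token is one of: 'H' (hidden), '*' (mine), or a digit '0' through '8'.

H H H H
H H H H
2 H H H
H H H H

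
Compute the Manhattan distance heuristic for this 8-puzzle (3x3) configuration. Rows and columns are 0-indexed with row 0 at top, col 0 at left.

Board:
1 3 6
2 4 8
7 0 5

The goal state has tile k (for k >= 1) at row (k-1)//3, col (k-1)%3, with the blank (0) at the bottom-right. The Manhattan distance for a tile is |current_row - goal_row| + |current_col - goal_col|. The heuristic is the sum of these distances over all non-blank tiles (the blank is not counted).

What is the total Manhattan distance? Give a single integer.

Tile 1: (0,0)->(0,0) = 0
Tile 3: (0,1)->(0,2) = 1
Tile 6: (0,2)->(1,2) = 1
Tile 2: (1,0)->(0,1) = 2
Tile 4: (1,1)->(1,0) = 1
Tile 8: (1,2)->(2,1) = 2
Tile 7: (2,0)->(2,0) = 0
Tile 5: (2,2)->(1,1) = 2
Sum: 0 + 1 + 1 + 2 + 1 + 2 + 0 + 2 = 9

Answer: 9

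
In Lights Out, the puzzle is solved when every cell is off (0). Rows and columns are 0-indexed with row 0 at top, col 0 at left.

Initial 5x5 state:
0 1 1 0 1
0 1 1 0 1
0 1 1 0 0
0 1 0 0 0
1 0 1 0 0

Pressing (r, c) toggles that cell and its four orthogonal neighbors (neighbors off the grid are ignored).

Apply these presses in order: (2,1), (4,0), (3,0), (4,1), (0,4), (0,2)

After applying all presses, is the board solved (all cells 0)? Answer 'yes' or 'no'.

After press 1 at (2,1):
0 1 1 0 1
0 0 1 0 1
1 0 0 0 0
0 0 0 0 0
1 0 1 0 0

After press 2 at (4,0):
0 1 1 0 1
0 0 1 0 1
1 0 0 0 0
1 0 0 0 0
0 1 1 0 0

After press 3 at (3,0):
0 1 1 0 1
0 0 1 0 1
0 0 0 0 0
0 1 0 0 0
1 1 1 0 0

After press 4 at (4,1):
0 1 1 0 1
0 0 1 0 1
0 0 0 0 0
0 0 0 0 0
0 0 0 0 0

After press 5 at (0,4):
0 1 1 1 0
0 0 1 0 0
0 0 0 0 0
0 0 0 0 0
0 0 0 0 0

After press 6 at (0,2):
0 0 0 0 0
0 0 0 0 0
0 0 0 0 0
0 0 0 0 0
0 0 0 0 0

Lights still on: 0

Answer: yes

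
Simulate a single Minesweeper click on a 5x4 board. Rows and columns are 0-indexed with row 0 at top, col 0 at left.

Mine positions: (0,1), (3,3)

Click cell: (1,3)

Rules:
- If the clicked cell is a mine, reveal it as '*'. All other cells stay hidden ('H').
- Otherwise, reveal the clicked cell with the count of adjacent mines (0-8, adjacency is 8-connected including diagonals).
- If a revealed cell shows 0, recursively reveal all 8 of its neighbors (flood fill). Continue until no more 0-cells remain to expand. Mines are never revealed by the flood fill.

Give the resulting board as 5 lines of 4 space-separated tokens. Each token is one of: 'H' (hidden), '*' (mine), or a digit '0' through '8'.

H H 1 0
H H 1 0
H H 1 1
H H H H
H H H H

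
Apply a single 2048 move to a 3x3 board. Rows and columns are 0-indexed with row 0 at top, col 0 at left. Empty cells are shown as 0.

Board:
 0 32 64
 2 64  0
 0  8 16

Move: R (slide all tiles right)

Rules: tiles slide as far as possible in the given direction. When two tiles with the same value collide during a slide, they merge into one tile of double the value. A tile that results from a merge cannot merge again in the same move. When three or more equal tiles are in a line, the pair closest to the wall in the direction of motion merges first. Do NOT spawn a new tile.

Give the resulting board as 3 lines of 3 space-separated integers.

Answer:  0 32 64
 0  2 64
 0  8 16

Derivation:
Slide right:
row 0: [0, 32, 64] -> [0, 32, 64]
row 1: [2, 64, 0] -> [0, 2, 64]
row 2: [0, 8, 16] -> [0, 8, 16]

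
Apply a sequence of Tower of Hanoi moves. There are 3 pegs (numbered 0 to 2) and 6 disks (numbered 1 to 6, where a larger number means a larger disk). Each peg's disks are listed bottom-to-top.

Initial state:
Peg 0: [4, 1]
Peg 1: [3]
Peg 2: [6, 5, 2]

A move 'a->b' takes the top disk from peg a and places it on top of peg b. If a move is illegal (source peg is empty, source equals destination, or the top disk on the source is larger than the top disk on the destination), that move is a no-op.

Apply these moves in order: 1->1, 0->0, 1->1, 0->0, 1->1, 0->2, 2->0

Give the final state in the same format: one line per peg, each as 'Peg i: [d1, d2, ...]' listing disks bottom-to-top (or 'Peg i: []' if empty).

Answer: Peg 0: [4, 1]
Peg 1: [3]
Peg 2: [6, 5, 2]

Derivation:
After move 1 (1->1):
Peg 0: [4, 1]
Peg 1: [3]
Peg 2: [6, 5, 2]

After move 2 (0->0):
Peg 0: [4, 1]
Peg 1: [3]
Peg 2: [6, 5, 2]

After move 3 (1->1):
Peg 0: [4, 1]
Peg 1: [3]
Peg 2: [6, 5, 2]

After move 4 (0->0):
Peg 0: [4, 1]
Peg 1: [3]
Peg 2: [6, 5, 2]

After move 5 (1->1):
Peg 0: [4, 1]
Peg 1: [3]
Peg 2: [6, 5, 2]

After move 6 (0->2):
Peg 0: [4]
Peg 1: [3]
Peg 2: [6, 5, 2, 1]

After move 7 (2->0):
Peg 0: [4, 1]
Peg 1: [3]
Peg 2: [6, 5, 2]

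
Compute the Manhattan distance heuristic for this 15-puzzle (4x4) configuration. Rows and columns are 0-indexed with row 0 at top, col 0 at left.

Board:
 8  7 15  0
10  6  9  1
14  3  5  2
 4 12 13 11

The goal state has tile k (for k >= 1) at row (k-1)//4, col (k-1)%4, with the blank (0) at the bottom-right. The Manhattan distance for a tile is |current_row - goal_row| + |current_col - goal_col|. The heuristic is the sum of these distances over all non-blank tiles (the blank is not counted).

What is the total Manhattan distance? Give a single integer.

Answer: 43

Derivation:
Tile 8: at (0,0), goal (1,3), distance |0-1|+|0-3| = 4
Tile 7: at (0,1), goal (1,2), distance |0-1|+|1-2| = 2
Tile 15: at (0,2), goal (3,2), distance |0-3|+|2-2| = 3
Tile 10: at (1,0), goal (2,1), distance |1-2|+|0-1| = 2
Tile 6: at (1,1), goal (1,1), distance |1-1|+|1-1| = 0
Tile 9: at (1,2), goal (2,0), distance |1-2|+|2-0| = 3
Tile 1: at (1,3), goal (0,0), distance |1-0|+|3-0| = 4
Tile 14: at (2,0), goal (3,1), distance |2-3|+|0-1| = 2
Tile 3: at (2,1), goal (0,2), distance |2-0|+|1-2| = 3
Tile 5: at (2,2), goal (1,0), distance |2-1|+|2-0| = 3
Tile 2: at (2,3), goal (0,1), distance |2-0|+|3-1| = 4
Tile 4: at (3,0), goal (0,3), distance |3-0|+|0-3| = 6
Tile 12: at (3,1), goal (2,3), distance |3-2|+|1-3| = 3
Tile 13: at (3,2), goal (3,0), distance |3-3|+|2-0| = 2
Tile 11: at (3,3), goal (2,2), distance |3-2|+|3-2| = 2
Sum: 4 + 2 + 3 + 2 + 0 + 3 + 4 + 2 + 3 + 3 + 4 + 6 + 3 + 2 + 2 = 43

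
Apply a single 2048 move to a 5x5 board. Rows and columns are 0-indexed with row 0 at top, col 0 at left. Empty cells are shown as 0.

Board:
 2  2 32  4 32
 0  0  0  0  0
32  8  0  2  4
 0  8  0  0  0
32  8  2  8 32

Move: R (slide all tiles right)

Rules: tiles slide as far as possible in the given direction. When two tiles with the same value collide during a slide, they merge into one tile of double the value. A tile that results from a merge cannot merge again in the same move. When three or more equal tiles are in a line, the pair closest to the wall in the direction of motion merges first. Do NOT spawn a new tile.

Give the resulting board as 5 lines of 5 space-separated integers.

Slide right:
row 0: [2, 2, 32, 4, 32] -> [0, 4, 32, 4, 32]
row 1: [0, 0, 0, 0, 0] -> [0, 0, 0, 0, 0]
row 2: [32, 8, 0, 2, 4] -> [0, 32, 8, 2, 4]
row 3: [0, 8, 0, 0, 0] -> [0, 0, 0, 0, 8]
row 4: [32, 8, 2, 8, 32] -> [32, 8, 2, 8, 32]

Answer:  0  4 32  4 32
 0  0  0  0  0
 0 32  8  2  4
 0  0  0  0  8
32  8  2  8 32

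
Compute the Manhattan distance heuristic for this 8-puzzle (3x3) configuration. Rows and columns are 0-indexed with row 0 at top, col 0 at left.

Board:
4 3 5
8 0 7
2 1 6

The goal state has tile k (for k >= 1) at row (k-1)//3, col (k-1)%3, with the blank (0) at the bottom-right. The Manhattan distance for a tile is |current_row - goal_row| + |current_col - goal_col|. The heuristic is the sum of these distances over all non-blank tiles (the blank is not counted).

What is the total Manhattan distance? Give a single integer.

Tile 4: (0,0)->(1,0) = 1
Tile 3: (0,1)->(0,2) = 1
Tile 5: (0,2)->(1,1) = 2
Tile 8: (1,0)->(2,1) = 2
Tile 7: (1,2)->(2,0) = 3
Tile 2: (2,0)->(0,1) = 3
Tile 1: (2,1)->(0,0) = 3
Tile 6: (2,2)->(1,2) = 1
Sum: 1 + 1 + 2 + 2 + 3 + 3 + 3 + 1 = 16

Answer: 16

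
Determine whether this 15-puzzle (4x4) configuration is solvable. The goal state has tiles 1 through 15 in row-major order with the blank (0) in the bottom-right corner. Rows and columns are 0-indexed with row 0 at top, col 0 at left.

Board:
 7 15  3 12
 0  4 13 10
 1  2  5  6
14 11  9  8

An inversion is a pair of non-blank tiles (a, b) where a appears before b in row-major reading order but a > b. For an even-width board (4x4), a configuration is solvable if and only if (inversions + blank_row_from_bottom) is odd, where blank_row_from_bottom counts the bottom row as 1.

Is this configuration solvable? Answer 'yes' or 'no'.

Answer: yes

Derivation:
Inversions: 52
Blank is in row 1 (0-indexed from top), which is row 3 counting from the bottom (bottom = 1).
52 + 3 = 55, which is odd, so the puzzle is solvable.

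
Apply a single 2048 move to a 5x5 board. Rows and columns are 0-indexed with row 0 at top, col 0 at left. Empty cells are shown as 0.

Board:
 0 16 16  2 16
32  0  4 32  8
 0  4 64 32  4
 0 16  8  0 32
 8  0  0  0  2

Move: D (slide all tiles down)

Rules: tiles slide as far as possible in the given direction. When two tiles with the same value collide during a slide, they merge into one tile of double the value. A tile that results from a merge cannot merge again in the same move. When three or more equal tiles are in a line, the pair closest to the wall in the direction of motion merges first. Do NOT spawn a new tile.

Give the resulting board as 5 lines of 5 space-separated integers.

Slide down:
col 0: [0, 32, 0, 0, 8] -> [0, 0, 0, 32, 8]
col 1: [16, 0, 4, 16, 0] -> [0, 0, 16, 4, 16]
col 2: [16, 4, 64, 8, 0] -> [0, 16, 4, 64, 8]
col 3: [2, 32, 32, 0, 0] -> [0, 0, 0, 2, 64]
col 4: [16, 8, 4, 32, 2] -> [16, 8, 4, 32, 2]

Answer:  0  0  0  0 16
 0  0 16  0  8
 0 16  4  0  4
32  4 64  2 32
 8 16  8 64  2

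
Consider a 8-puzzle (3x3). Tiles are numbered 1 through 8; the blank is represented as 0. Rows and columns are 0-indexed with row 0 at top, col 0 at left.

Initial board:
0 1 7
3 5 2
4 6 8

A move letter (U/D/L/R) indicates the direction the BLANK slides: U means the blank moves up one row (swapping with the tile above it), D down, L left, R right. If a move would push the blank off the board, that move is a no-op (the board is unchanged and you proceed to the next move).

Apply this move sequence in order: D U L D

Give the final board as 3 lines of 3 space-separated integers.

Answer: 3 1 7
0 5 2
4 6 8

Derivation:
After move 1 (D):
3 1 7
0 5 2
4 6 8

After move 2 (U):
0 1 7
3 5 2
4 6 8

After move 3 (L):
0 1 7
3 5 2
4 6 8

After move 4 (D):
3 1 7
0 5 2
4 6 8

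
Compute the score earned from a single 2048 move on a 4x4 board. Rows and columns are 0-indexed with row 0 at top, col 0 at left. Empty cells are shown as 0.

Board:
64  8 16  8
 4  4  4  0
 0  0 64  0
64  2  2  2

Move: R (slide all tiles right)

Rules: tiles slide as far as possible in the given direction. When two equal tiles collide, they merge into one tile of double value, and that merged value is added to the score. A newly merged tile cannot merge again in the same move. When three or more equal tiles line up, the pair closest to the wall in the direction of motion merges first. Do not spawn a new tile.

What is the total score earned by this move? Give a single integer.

Answer: 12

Derivation:
Slide right:
row 0: [64, 8, 16, 8] -> [64, 8, 16, 8]  score +0 (running 0)
row 1: [4, 4, 4, 0] -> [0, 0, 4, 8]  score +8 (running 8)
row 2: [0, 0, 64, 0] -> [0, 0, 0, 64]  score +0 (running 8)
row 3: [64, 2, 2, 2] -> [0, 64, 2, 4]  score +4 (running 12)
Board after move:
64  8 16  8
 0  0  4  8
 0  0  0 64
 0 64  2  4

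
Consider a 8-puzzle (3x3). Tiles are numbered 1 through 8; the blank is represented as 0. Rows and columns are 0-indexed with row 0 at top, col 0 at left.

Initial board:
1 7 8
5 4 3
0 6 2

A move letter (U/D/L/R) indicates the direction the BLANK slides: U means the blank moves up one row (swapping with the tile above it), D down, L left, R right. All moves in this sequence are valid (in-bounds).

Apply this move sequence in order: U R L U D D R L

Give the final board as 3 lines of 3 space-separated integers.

Answer: 1 7 8
5 4 3
0 6 2

Derivation:
After move 1 (U):
1 7 8
0 4 3
5 6 2

After move 2 (R):
1 7 8
4 0 3
5 6 2

After move 3 (L):
1 7 8
0 4 3
5 6 2

After move 4 (U):
0 7 8
1 4 3
5 6 2

After move 5 (D):
1 7 8
0 4 3
5 6 2

After move 6 (D):
1 7 8
5 4 3
0 6 2

After move 7 (R):
1 7 8
5 4 3
6 0 2

After move 8 (L):
1 7 8
5 4 3
0 6 2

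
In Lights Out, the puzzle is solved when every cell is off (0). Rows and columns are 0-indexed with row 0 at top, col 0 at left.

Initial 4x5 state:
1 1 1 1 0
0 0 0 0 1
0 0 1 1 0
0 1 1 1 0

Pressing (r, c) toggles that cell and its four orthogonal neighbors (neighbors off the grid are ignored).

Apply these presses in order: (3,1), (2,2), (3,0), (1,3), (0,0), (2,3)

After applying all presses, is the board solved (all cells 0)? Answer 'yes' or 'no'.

After press 1 at (3,1):
1 1 1 1 0
0 0 0 0 1
0 1 1 1 0
1 0 0 1 0

After press 2 at (2,2):
1 1 1 1 0
0 0 1 0 1
0 0 0 0 0
1 0 1 1 0

After press 3 at (3,0):
1 1 1 1 0
0 0 1 0 1
1 0 0 0 0
0 1 1 1 0

After press 4 at (1,3):
1 1 1 0 0
0 0 0 1 0
1 0 0 1 0
0 1 1 1 0

After press 5 at (0,0):
0 0 1 0 0
1 0 0 1 0
1 0 0 1 0
0 1 1 1 0

After press 6 at (2,3):
0 0 1 0 0
1 0 0 0 0
1 0 1 0 1
0 1 1 0 0

Lights still on: 7

Answer: no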